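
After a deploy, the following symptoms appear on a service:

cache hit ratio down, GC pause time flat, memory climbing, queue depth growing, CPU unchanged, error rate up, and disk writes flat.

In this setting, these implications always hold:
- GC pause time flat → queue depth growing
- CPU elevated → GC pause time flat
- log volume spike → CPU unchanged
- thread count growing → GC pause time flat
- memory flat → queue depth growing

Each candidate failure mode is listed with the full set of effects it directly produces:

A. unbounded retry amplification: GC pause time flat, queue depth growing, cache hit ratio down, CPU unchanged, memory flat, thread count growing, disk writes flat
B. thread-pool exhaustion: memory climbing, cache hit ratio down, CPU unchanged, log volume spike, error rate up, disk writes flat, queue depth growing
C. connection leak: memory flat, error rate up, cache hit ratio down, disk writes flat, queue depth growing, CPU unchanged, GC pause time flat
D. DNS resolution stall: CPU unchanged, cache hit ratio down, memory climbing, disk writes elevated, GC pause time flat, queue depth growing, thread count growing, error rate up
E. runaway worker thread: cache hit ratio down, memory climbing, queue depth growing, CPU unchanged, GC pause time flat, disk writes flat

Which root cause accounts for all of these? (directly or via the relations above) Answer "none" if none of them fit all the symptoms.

For each candidate, compare predicted effects to what was observed:
(A) unbounded retry amplification — cache hit ratio down ✓; GC pause time flat ✓; memory climbing ✗; queue depth growing ✓; CPU unchanged ✓; error rate up ✗; disk writes flat ✓
(B) thread-pool exhaustion — does not account for GC pause time flat
(C) connection leak — cache hit ratio down ✓; GC pause time flat ✓; memory climbing ✗; queue depth growing ✓; CPU unchanged ✓; error rate up ✓; disk writes flat ✓
(D) DNS resolution stall — fails on disk writes flat (predicts disk writes elevated, not disk writes flat)
(E) runaway worker thread — cache hit ratio down ✓; GC pause time flat ✓; memory climbing ✓; queue depth growing ✓; CPU unchanged ✓; error rate up ✗; disk writes flat ✓
No candidate is consistent with all observations.

none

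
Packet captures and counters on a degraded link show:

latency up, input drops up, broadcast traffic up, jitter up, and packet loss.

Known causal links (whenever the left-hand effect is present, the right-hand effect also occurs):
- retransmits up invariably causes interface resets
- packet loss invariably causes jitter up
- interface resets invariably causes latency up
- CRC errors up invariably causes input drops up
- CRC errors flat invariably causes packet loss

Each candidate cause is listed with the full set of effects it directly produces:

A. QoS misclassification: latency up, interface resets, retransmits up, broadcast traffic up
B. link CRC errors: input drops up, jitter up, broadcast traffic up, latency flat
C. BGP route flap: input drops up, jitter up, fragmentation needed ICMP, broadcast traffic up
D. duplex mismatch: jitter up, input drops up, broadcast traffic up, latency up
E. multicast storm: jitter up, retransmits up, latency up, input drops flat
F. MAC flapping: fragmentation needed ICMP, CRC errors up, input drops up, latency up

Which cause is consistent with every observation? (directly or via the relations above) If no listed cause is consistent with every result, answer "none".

none

Testing each hypothesis:
(A) QoS misclassification — does not account for input drops up, jitter up, packet loss
(B) link CRC errors — latency up miss; input drops up match; broadcast traffic up match; jitter up match; packet loss miss
(C) BGP route flap — does not account for latency up, packet loss
(D) duplex mismatch — latency up match; input drops up match; broadcast traffic up match; jitter up match; packet loss miss
(E) multicast storm — latency up match; input drops up miss; broadcast traffic up miss; jitter up match; packet loss miss
(F) MAC flapping — latency up match; input drops up match; broadcast traffic up miss; jitter up miss; packet loss miss
Every candidate fails on at least one observation.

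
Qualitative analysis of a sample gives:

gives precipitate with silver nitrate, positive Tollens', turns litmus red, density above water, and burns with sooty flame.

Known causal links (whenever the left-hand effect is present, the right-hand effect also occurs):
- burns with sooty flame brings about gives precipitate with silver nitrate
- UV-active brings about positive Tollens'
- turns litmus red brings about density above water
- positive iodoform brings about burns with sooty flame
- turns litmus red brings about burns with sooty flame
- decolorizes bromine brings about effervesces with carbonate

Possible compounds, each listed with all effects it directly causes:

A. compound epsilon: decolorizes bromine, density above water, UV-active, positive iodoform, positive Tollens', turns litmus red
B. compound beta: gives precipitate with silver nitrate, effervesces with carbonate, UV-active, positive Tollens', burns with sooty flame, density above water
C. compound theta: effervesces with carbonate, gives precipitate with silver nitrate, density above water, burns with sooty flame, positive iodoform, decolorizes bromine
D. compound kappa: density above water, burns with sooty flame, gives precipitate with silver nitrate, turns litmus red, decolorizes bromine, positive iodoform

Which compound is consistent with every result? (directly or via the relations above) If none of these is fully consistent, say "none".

A

For each candidate, compare predicted effects to what was observed:
(A) compound epsilon — accounts for every observation (gives precipitate with silver nitrate through turns litmus red → burns with sooty flame → gives precipitate with silver nitrate)
(B) compound beta — gives precipitate with silver nitrate ✓; positive Tollens' ✓; turns litmus red ✗; density above water ✓; burns with sooty flame ✓
(C) compound theta — does not account for positive Tollens', turns litmus red
(D) compound kappa — gives precipitate with silver nitrate ✓; positive Tollens' ✗; turns litmus red ✓; density above water ✓; burns with sooty flame ✓
(A) is the only candidate with no mismatches.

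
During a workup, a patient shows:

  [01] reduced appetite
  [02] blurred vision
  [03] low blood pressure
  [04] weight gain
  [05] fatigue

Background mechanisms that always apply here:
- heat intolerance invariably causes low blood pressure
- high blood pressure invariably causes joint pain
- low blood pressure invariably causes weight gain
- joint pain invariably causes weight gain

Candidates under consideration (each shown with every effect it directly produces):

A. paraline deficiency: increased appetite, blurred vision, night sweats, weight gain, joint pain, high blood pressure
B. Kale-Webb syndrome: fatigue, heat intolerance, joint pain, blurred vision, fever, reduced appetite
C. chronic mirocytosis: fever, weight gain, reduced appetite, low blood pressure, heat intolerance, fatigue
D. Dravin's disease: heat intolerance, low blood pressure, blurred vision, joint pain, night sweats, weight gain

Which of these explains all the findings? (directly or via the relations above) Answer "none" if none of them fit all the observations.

B

Testing each hypothesis:
(A) paraline deficiency — reduced appetite -; blurred vision +; low blood pressure -; weight gain +; fatigue -
(B) Kale-Webb syndrome — accounts for every observation (low blood pressure through heat intolerance → low blood pressure)
(C) chronic mirocytosis — reduced appetite +; blurred vision -; low blood pressure +; weight gain +; fatigue +
(D) Dravin's disease — reduced appetite -; blurred vision +; low blood pressure +; weight gain +; fatigue -
(B) is the only candidate with no mismatches.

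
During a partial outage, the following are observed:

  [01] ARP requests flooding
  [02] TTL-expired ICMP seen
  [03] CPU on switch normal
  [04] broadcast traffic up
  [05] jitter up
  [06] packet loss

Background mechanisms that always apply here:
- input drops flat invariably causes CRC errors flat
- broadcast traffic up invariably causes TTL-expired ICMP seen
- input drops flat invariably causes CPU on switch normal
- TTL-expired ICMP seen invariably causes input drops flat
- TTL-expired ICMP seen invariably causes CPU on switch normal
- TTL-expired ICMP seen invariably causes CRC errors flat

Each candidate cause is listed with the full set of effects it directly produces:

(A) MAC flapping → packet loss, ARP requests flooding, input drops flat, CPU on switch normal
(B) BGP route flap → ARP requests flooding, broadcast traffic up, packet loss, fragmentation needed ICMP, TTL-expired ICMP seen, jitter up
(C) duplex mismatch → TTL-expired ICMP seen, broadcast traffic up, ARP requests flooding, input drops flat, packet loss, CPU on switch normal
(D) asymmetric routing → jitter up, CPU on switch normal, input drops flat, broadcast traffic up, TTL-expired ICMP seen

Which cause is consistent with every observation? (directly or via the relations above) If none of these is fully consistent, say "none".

B

Checking each candidate against the observations:
(A) MAC flapping — ARP requests flooding yes; TTL-expired ICMP seen NO; CPU on switch normal yes; broadcast traffic up NO; jitter up NO; packet loss yes
(B) BGP route flap — accounts for every observation (CPU on switch normal by TTL-expired ICMP seen → CPU on switch normal)
(C) duplex mismatch — ARP requests flooding yes; TTL-expired ICMP seen yes; CPU on switch normal yes; broadcast traffic up yes; jitter up NO; packet loss yes
(D) asymmetric routing — ARP requests flooding NO; TTL-expired ICMP seen yes; CPU on switch normal yes; broadcast traffic up yes; jitter up yes; packet loss NO
(B) is the only candidate with no mismatches.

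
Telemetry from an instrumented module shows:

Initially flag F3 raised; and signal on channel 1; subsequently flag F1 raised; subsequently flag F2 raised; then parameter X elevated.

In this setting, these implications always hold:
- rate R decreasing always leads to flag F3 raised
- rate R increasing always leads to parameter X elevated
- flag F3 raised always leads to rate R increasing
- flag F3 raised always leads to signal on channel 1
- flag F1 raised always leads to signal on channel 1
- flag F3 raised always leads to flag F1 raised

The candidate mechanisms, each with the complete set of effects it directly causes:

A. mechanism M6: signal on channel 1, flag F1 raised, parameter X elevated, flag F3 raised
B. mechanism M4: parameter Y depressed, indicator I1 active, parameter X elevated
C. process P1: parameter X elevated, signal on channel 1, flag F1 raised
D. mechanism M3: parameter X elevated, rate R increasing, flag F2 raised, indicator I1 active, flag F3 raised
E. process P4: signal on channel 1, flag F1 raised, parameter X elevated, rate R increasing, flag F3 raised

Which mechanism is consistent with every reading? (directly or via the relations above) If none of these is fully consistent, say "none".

D

For each candidate, compare predicted effects to what was observed:
(A) mechanism M6 — flag F3 raised yes; signal on channel 1 yes; flag F1 raised yes; flag F2 raised NO; parameter X elevated yes
(B) mechanism M4 — flag F3 raised NO; signal on channel 1 NO; flag F1 raised NO; flag F2 raised NO; parameter X elevated yes
(C) process P1 — does not account for flag F3 raised, flag F2 raised
(D) mechanism M3 — flag F3 raised yes; signal on channel 1 yes (by flag F3 raised → signal on channel 1); flag F1 raised yes (by flag F3 raised → flag F1 raised); flag F2 raised yes; parameter X elevated yes
(E) process P4 — flag F3 raised yes; signal on channel 1 yes; flag F1 raised yes; flag F2 raised NO; parameter X elevated yes
Only (D) is consistent with every observation.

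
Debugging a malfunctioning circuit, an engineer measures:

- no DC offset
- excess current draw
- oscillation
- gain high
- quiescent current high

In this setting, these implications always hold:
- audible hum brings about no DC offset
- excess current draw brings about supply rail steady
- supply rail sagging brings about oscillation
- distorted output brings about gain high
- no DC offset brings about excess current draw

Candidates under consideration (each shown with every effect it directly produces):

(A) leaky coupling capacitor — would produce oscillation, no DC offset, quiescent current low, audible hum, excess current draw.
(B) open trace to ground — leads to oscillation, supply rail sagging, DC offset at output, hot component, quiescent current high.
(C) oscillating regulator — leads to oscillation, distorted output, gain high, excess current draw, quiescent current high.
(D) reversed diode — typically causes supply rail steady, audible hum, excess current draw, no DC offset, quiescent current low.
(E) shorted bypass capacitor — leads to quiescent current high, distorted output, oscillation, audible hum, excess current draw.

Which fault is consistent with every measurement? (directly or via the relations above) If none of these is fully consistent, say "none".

Per-candidate check:
(A) leaky coupling capacitor — no DC offset +; excess current draw +; oscillation +; gain high -; quiescent current high -
(B) open trace to ground — no DC offset -; excess current draw -; oscillation +; gain high -; quiescent current high +
(C) oscillating regulator — no DC offset -; excess current draw +; oscillation +; gain high +; quiescent current high +
(D) reversed diode — no DC offset +; excess current draw +; oscillation -; gain high -; quiescent current high -
(E) shorted bypass capacitor — accounts for every observation (no DC offset through audible hum → no DC offset)
(E) is the only candidate with no mismatches.

E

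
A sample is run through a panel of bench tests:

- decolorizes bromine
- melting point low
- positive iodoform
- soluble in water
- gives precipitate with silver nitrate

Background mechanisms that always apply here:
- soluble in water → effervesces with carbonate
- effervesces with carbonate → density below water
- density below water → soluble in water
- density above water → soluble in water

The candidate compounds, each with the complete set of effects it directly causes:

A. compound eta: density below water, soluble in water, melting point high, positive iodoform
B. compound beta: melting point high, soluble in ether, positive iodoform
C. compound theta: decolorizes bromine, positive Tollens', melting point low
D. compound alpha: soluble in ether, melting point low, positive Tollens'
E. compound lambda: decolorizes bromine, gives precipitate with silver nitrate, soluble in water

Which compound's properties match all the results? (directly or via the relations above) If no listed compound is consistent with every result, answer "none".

Per-candidate check:
(A) compound eta — decolorizes bromine NO; melting point low NO; positive iodoform yes; soluble in water yes; gives precipitate with silver nitrate NO
(B) compound beta — fails on decolorizes bromine, melting point low, soluble in water, gives precipitate with silver nitrate (predicts melting point high, not melting point low)
(C) compound theta — decolorizes bromine yes; melting point low yes; positive iodoform NO; soluble in water NO; gives precipitate with silver nitrate NO
(D) compound alpha — does not account for decolorizes bromine, positive iodoform, soluble in water, gives precipitate with silver nitrate
(E) compound lambda — does not account for melting point low, positive iodoform
None of the listed candidates fits everything.

none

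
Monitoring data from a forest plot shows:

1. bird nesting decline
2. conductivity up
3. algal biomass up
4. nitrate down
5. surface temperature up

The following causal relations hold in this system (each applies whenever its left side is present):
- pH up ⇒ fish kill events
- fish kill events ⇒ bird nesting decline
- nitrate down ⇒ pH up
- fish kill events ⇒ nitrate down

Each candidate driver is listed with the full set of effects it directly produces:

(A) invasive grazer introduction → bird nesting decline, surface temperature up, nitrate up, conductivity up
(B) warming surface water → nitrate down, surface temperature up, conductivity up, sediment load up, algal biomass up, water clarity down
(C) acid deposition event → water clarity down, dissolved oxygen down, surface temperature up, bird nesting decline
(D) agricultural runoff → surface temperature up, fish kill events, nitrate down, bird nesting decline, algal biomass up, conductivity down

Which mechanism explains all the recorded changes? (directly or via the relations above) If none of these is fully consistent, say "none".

For each candidate, compare predicted effects to what was observed:
(A) invasive grazer introduction — bird nesting decline ✓; conductivity up ✓; algal biomass up ✗; nitrate down ✗; surface temperature up ✓
(B) warming surface water — accounts for every observation (bird nesting decline by nitrate down → pH up → fish kill events → bird nesting decline)
(C) acid deposition event — bird nesting decline ✓; conductivity up ✗; algal biomass up ✗; nitrate down ✗; surface temperature up ✓
(D) agricultural runoff — bird nesting decline ✓; conductivity up ✗; algal biomass up ✓; nitrate down ✓; surface temperature up ✓
(B) is the only candidate with no mismatches.

B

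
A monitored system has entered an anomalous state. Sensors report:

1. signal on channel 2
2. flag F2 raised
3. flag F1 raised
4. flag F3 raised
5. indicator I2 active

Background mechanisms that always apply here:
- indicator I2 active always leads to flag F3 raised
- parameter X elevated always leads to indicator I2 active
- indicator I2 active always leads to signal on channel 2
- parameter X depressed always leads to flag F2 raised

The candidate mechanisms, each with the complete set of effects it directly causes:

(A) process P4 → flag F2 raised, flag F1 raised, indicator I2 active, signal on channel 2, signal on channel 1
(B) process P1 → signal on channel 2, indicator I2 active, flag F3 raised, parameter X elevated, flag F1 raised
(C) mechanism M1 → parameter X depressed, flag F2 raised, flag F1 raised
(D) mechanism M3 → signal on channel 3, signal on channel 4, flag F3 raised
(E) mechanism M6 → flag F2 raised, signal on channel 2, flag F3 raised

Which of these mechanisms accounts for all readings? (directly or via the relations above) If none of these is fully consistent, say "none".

A

Checking each candidate against the observations:
(A) process P4 — signal on channel 2 yes; flag F2 raised yes; flag F1 raised yes; flag F3 raised yes (through indicator I2 active → flag F3 raised); indicator I2 active yes
(B) process P1 — does not account for flag F2 raised
(C) mechanism M1 — signal on channel 2 NO; flag F2 raised yes; flag F1 raised yes; flag F3 raised NO; indicator I2 active NO
(D) mechanism M3 — signal on channel 2 NO; flag F2 raised NO; flag F1 raised NO; flag F3 raised yes; indicator I2 active NO
(E) mechanism M6 — does not account for flag F1 raised, indicator I2 active
Only (A) is consistent with every observation.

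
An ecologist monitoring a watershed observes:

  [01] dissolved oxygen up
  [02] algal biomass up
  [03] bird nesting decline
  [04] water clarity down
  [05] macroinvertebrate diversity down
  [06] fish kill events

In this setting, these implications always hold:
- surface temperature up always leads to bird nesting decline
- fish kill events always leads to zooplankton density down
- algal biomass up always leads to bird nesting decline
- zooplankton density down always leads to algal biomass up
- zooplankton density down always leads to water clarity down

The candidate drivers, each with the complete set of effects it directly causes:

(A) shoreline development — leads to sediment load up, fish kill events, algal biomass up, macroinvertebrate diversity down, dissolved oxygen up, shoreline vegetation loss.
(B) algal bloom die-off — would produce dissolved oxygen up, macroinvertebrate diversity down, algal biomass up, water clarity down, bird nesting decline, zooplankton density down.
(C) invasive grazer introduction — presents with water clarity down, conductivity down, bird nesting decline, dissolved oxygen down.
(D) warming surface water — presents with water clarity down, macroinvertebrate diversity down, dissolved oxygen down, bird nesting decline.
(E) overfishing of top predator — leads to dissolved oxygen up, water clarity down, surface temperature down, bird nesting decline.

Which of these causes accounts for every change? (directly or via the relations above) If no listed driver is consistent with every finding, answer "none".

A

For each candidate, compare predicted effects to what was observed:
(A) shoreline development — dissolved oxygen up yes; algal biomass up yes; bird nesting decline yes (by algal biomass up → bird nesting decline); water clarity down yes (by fish kill events → zooplankton density down → water clarity down); macroinvertebrate diversity down yes; fish kill events yes
(B) algal bloom die-off — dissolved oxygen up yes; algal biomass up yes; bird nesting decline yes; water clarity down yes; macroinvertebrate diversity down yes; fish kill events NO
(C) invasive grazer introduction — fails on dissolved oxygen up, algal biomass up, macroinvertebrate diversity down, fish kill events (predicts dissolved oxygen down, not dissolved oxygen up)
(D) warming surface water — dissolved oxygen up NO; algal biomass up NO; bird nesting decline yes; water clarity down yes; macroinvertebrate diversity down yes; fish kill events NO
(E) overfishing of top predator — dissolved oxygen up yes; algal biomass up NO; bird nesting decline yes; water clarity down yes; macroinvertebrate diversity down NO; fish kill events NO
(A) is the only candidate with no mismatches.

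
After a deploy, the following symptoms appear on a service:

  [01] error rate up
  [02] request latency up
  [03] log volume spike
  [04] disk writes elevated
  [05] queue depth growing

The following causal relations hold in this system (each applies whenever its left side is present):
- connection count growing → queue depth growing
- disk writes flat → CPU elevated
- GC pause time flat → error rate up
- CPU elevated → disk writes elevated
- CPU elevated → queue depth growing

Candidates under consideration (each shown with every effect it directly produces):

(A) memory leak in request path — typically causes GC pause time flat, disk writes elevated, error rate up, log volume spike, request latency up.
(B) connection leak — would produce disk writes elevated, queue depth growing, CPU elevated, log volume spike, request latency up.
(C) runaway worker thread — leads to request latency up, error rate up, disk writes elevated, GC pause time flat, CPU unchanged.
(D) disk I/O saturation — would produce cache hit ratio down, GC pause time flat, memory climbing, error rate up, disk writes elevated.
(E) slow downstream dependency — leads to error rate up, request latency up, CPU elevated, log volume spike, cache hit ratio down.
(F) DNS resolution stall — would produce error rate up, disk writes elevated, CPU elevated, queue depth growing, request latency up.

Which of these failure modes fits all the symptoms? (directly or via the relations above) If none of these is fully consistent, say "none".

Per-candidate check:
(A) memory leak in request path — does not account for queue depth growing
(B) connection leak — error rate up miss; request latency up match; log volume spike match; disk writes elevated match; queue depth growing match
(C) runaway worker thread — does not account for log volume spike, queue depth growing
(D) disk I/O saturation — does not account for request latency up, log volume spike, queue depth growing
(E) slow downstream dependency — error rate up match; request latency up match; log volume spike match; disk writes elevated match (through CPU elevated → disk writes elevated); queue depth growing match (through CPU elevated → queue depth growing)
(F) DNS resolution stall — error rate up match; request latency up match; log volume spike miss; disk writes elevated match; queue depth growing match
(E) is the only candidate with no mismatches.

E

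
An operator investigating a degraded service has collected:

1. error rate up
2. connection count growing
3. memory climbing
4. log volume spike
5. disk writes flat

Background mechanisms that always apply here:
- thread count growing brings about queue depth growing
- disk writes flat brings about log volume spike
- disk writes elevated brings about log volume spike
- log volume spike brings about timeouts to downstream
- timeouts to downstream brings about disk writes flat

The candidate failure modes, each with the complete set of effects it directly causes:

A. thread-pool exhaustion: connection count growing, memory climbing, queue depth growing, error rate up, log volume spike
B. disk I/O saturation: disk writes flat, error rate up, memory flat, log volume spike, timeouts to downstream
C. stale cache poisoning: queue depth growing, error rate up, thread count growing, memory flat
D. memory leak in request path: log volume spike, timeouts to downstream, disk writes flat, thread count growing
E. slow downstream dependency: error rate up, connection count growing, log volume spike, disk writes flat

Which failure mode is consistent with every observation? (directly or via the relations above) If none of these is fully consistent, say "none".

A

Checking each candidate against the observations:
(A) thread-pool exhaustion — accounts for every observation (disk writes flat through log volume spike → timeouts to downstream → disk writes flat)
(B) disk I/O saturation — error rate up yes; connection count growing NO; memory climbing NO; log volume spike yes; disk writes flat yes
(C) stale cache poisoning — error rate up yes; connection count growing NO; memory climbing NO; log volume spike NO; disk writes flat NO
(D) memory leak in request path — error rate up NO; connection count growing NO; memory climbing NO; log volume spike yes; disk writes flat yes
(E) slow downstream dependency — does not account for memory climbing
(A) alone accounts for all the evidence.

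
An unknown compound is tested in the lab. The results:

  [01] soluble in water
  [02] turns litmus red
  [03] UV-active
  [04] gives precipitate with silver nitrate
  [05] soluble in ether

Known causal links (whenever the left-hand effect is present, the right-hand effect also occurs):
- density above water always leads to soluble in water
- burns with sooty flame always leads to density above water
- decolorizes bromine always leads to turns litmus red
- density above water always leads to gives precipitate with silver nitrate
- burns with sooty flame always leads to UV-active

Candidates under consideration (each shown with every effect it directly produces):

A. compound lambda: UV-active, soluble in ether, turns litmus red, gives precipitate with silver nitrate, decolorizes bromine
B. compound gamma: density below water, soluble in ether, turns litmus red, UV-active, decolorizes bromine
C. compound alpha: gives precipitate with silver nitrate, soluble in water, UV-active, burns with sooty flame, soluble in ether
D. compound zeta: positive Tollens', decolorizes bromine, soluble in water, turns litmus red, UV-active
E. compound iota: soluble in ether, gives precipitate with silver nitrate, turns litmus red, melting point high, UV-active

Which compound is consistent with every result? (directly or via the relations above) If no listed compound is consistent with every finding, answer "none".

none

Testing each hypothesis:
(A) compound lambda — does not account for soluble in water
(B) compound gamma — does not account for soluble in water, gives precipitate with silver nitrate
(C) compound alpha — soluble in water match; turns litmus red miss; UV-active match; gives precipitate with silver nitrate match; soluble in ether match
(D) compound zeta — does not account for gives precipitate with silver nitrate, soluble in ether
(E) compound iota — does not account for soluble in water
None of the listed candidates fits everything.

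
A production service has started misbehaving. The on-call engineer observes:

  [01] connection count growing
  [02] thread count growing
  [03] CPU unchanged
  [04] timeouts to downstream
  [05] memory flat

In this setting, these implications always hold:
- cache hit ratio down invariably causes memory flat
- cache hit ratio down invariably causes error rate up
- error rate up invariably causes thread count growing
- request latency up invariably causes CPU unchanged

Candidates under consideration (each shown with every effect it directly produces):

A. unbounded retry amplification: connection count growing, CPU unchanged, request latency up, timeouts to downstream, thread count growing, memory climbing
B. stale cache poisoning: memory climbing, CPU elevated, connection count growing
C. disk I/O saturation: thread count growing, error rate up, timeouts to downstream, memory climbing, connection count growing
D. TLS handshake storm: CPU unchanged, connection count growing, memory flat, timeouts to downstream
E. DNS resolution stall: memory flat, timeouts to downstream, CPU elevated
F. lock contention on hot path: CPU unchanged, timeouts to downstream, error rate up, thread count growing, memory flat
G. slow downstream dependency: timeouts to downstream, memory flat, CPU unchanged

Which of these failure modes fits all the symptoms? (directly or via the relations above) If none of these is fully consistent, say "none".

Per-candidate check:
(A) unbounded retry amplification — connection count growing +; thread count growing +; CPU unchanged +; timeouts to downstream +; memory flat -
(B) stale cache poisoning — fails on thread count growing, CPU unchanged, timeouts to downstream, memory flat (predicts CPU elevated, not CPU unchanged; predicts memory climbing, not memory flat)
(C) disk I/O saturation — connection count growing +; thread count growing +; CPU unchanged -; timeouts to downstream +; memory flat -
(D) TLS handshake storm — does not account for thread count growing
(E) DNS resolution stall — connection count growing -; thread count growing -; CPU unchanged -; timeouts to downstream +; memory flat +
(F) lock contention on hot path — does not account for connection count growing
(G) slow downstream dependency — does not account for connection count growing, thread count growing
No candidate is consistent with all observations.

none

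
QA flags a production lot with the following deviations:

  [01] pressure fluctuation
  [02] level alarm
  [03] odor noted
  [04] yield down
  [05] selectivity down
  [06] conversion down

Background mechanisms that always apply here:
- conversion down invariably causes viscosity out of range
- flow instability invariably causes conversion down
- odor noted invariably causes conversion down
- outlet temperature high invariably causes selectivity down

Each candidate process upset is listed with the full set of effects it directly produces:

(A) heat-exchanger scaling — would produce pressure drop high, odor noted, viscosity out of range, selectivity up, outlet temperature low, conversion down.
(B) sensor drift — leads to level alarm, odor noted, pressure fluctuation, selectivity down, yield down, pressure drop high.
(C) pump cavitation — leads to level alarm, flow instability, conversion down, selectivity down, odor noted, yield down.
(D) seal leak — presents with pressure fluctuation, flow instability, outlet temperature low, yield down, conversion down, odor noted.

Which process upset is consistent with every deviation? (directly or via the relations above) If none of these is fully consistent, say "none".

For each candidate, compare predicted effects to what was observed:
(A) heat-exchanger scaling — fails on pressure fluctuation, level alarm, yield down, selectivity down (predicts selectivity up, not selectivity down)
(B) sensor drift — pressure fluctuation yes; level alarm yes; odor noted yes; yield down yes; selectivity down yes; conversion down yes (through odor noted → conversion down)
(C) pump cavitation — pressure fluctuation NO; level alarm yes; odor noted yes; yield down yes; selectivity down yes; conversion down yes
(D) seal leak — does not account for level alarm, selectivity down
(B) alone accounts for all the evidence.

B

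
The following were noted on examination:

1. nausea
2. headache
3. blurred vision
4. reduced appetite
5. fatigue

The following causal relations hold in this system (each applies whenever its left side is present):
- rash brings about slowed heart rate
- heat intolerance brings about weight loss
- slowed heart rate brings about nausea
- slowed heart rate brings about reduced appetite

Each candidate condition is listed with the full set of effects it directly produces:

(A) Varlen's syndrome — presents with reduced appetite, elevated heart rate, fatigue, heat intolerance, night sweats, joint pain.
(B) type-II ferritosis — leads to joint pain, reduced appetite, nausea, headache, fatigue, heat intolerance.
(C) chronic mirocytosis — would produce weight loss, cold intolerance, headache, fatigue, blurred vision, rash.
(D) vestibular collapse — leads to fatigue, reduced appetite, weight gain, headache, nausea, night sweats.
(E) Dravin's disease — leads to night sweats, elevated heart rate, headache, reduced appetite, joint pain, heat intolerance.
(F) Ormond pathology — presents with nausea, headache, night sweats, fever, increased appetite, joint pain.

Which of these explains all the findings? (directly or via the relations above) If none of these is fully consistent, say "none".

C

For each candidate, compare predicted effects to what was observed:
(A) Varlen's syndrome — nausea -; headache -; blurred vision -; reduced appetite +; fatigue +
(B) type-II ferritosis — does not account for blurred vision
(C) chronic mirocytosis — nausea + (via rash → slowed heart rate → nausea); headache +; blurred vision +; reduced appetite + (via rash → slowed heart rate → reduced appetite); fatigue +
(D) vestibular collapse — nausea +; headache +; blurred vision -; reduced appetite +; fatigue +
(E) Dravin's disease — does not account for nausea, blurred vision, fatigue
(F) Ormond pathology — fails on blurred vision, reduced appetite, fatigue (predicts increased appetite, not reduced appetite)
(C) alone accounts for all the evidence.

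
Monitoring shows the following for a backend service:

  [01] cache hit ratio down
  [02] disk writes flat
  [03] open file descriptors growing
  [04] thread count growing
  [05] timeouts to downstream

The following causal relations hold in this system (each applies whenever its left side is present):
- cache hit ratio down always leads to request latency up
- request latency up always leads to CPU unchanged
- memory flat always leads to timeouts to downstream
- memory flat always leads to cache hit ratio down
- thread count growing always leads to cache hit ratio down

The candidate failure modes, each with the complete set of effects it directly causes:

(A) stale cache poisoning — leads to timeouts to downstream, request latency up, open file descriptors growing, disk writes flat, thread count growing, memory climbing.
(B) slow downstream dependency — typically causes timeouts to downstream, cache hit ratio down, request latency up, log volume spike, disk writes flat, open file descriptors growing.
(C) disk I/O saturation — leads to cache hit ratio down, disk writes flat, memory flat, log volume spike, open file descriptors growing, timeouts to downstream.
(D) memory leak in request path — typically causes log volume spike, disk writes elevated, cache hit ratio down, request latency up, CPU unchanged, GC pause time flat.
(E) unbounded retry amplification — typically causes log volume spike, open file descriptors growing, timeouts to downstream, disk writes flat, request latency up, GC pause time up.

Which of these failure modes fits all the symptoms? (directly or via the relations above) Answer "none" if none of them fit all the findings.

For each candidate, compare predicted effects to what was observed:
(A) stale cache poisoning — cache hit ratio down match (via thread count growing → cache hit ratio down); disk writes flat match; open file descriptors growing match; thread count growing match; timeouts to downstream match
(B) slow downstream dependency — cache hit ratio down match; disk writes flat match; open file descriptors growing match; thread count growing miss; timeouts to downstream match
(C) disk I/O saturation — cache hit ratio down match; disk writes flat match; open file descriptors growing match; thread count growing miss; timeouts to downstream match
(D) memory leak in request path — fails on disk writes flat, open file descriptors growing, thread count growing, timeouts to downstream (predicts disk writes elevated, not disk writes flat)
(E) unbounded retry amplification — cache hit ratio down miss; disk writes flat match; open file descriptors growing match; thread count growing miss; timeouts to downstream match
(A) alone accounts for all the evidence.

A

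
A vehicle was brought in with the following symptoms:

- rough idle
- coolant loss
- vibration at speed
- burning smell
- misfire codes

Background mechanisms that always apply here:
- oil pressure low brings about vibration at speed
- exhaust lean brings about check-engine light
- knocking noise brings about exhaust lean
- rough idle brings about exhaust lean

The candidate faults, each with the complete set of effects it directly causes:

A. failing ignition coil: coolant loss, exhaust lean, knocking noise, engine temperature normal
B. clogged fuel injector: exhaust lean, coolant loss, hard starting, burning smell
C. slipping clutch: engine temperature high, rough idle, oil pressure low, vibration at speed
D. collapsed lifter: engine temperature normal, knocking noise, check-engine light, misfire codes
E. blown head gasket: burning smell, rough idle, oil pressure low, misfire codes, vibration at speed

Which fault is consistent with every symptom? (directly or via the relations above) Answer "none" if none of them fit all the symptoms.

none

Testing each hypothesis:
(A) failing ignition coil — does not account for rough idle, vibration at speed, burning smell, misfire codes
(B) clogged fuel injector — does not account for rough idle, vibration at speed, misfire codes
(C) slipping clutch — rough idle yes; coolant loss NO; vibration at speed yes; burning smell NO; misfire codes NO
(D) collapsed lifter — rough idle NO; coolant loss NO; vibration at speed NO; burning smell NO; misfire codes yes
(E) blown head gasket — rough idle yes; coolant loss NO; vibration at speed yes; burning smell yes; misfire codes yes
Every candidate fails on at least one observation.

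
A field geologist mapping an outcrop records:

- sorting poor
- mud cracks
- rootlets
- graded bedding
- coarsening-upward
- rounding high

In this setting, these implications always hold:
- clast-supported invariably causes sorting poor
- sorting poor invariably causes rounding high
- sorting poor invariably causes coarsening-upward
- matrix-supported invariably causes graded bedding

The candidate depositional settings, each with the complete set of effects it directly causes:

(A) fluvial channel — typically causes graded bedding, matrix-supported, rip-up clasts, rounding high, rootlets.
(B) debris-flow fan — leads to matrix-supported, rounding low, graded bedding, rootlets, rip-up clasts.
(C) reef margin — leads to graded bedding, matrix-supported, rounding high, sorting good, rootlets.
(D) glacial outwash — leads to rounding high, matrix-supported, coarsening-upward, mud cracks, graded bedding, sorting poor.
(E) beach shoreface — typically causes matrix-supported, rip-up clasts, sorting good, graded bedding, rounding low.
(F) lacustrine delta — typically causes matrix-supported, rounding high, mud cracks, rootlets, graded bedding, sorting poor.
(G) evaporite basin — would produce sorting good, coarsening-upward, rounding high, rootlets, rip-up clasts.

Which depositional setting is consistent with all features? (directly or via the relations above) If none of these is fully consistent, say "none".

Testing each hypothesis:
(A) fluvial channel — does not account for sorting poor, mud cracks, coarsening-upward
(B) debris-flow fan — fails on sorting poor, mud cracks, coarsening-upward, rounding high (predicts rounding low, not rounding high)
(C) reef margin — sorting poor ✗; mud cracks ✗; rootlets ✓; graded bedding ✓; coarsening-upward ✗; rounding high ✓
(D) glacial outwash — sorting poor ✓; mud cracks ✓; rootlets ✗; graded bedding ✓; coarsening-upward ✓; rounding high ✓
(E) beach shoreface — fails on sorting poor, mud cracks, rootlets, coarsening-upward, rounding high (predicts sorting good, not sorting poor; predicts rounding low, not rounding high)
(F) lacustrine delta — sorting poor ✓; mud cracks ✓; rootlets ✓; graded bedding ✓; coarsening-upward ✓ (via sorting poor → coarsening-upward); rounding high ✓
(G) evaporite basin — sorting poor ✗; mud cracks ✗; rootlets ✓; graded bedding ✗; coarsening-upward ✓; rounding high ✓
Only (F) is consistent with every observation.

F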